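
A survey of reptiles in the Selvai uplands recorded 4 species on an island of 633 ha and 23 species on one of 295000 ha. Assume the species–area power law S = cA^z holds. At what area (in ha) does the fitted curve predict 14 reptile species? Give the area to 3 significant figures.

z = ln(23/4) / ln(295000/633) = 1.7492 / 6.1443 = 0.2847
c = 4 / 633^0.2847 = 4 / 6.274 = 0.6376
A = (14/0.6376)^(1/0.2847) ⇒ ln A = ln(21.96)/0.2847 = 10.8509
A = e^10.8509 ≈ 51583 ha

51600 ha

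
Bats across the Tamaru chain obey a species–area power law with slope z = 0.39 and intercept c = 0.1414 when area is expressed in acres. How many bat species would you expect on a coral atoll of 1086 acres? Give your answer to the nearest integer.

S = 0.1414 × 1086^0.39
ln S = ln 0.1414 + 0.39 × ln 1086 = -1.9562 + 0.39 × 6.9903 = 0.7700
S = e^0.7700 ≈ 2.16

2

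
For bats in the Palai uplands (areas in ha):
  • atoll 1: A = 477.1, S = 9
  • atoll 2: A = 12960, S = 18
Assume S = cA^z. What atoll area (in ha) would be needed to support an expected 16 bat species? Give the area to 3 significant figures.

z = ln(18/9) / ln(12960/477.1) = 0.6931 / 3.3019 = 0.2099
c = 9 / 477.1^0.2099 = 9 / 3.65 = 2.466
A = (16/2.466)^(1/0.2099) ⇒ ln A = ln(6.489)/0.2099 = 8.9085
A = e^8.9085 ≈ 7395 ha

7390 ha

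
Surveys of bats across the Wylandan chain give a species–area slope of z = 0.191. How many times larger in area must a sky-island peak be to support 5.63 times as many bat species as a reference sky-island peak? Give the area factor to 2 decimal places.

(A₂/A₁)^0.191 = 5.63, so A₂/A₁ = 5.63^(1/0.191) = 5.63^5.236
ln(A₂/A₁) = ln 5.63 / 0.191 = 1.7281 / 0.191 = 9.0477
A₂/A₁ = e^9.0477 ≈ 8499

8498.91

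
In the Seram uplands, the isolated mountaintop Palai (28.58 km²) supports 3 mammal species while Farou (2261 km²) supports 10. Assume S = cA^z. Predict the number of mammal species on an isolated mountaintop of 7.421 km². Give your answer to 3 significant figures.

z = ln(10/3) / ln(2261/28.58) = 1.2040 / 4.3709 = 0.2755
c = 3 / 28.58^0.2755 = 3 / 2.518 = 1.191
S₃ = 1.191 × 7.421^0.2755 = 1.191 × 1.737 ≈ 2.069

2.07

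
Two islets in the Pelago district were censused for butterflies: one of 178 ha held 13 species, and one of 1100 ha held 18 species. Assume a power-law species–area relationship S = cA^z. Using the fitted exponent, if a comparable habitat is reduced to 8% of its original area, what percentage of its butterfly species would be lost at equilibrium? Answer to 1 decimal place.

36.3%

z = ln(18/13) / ln(1100/178) = 0.3254 / 1.8213 = 0.1787
S_new/S_old = (A_new/A_old)^z = 0.08^0.1787 = exp(0.1787 × -2.5257) = 0.6368
Fraction lost = 1 − 0.6368 = 0.3632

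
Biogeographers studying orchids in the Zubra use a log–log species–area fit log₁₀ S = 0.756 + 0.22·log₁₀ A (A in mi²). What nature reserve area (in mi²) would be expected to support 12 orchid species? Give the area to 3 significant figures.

12 = 5.702 × A^0.22  ⇒  A^0.22 = 12/5.702 = 2.105
ln A = ln(2.105) / 0.22 = 0.7442 / 0.22 = 3.3825
A = e^3.3825 ≈ 29.44 mi²

29.4 mi²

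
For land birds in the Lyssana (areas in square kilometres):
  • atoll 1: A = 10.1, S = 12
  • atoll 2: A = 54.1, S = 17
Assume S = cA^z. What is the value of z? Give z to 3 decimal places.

Taking logs: ln S = ln c + z ln A, so z = (ln S₂ − ln S₁)/(ln A₂ − ln A₁).
z = ln(17/12) / ln(54.1/10.1) = ln(1.417) / ln(5.356) = 0.3483 / 1.6783 = 0.2075

0.208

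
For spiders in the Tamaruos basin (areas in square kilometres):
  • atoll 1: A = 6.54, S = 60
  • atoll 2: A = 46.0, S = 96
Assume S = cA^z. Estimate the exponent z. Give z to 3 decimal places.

0.241

Taking logs: ln S = ln c + z ln A, so z = (ln S₂ − ln S₁)/(ln A₂ − ln A₁).
z = ln(96/60) / ln(46/6.54) = ln(1.6) / ln(7.034) = 0.4700 / 1.9507 = 0.2409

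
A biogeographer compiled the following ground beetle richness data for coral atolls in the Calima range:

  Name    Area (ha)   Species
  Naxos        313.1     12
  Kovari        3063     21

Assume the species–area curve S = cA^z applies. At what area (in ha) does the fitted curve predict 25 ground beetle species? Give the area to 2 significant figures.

z = ln(21/12) / ln(3063/313.1) = 0.5596 / 2.2806 = 0.2454
c = 12 / 313.1^0.2454 = 12 / 4.096 = 2.93
A = (25/2.93)^(1/0.2454) ⇒ ln A = ln(8.534)/0.2454 = 8.7377
A = e^8.7377 ≈ 6234 ha

6200 ha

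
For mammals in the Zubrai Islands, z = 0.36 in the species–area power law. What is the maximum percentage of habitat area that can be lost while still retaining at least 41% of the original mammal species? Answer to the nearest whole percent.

92%

Need (A_new/A_old)^0.36 = 0.41, so A_new/A_old = 0.41^(1/0.36) = 0.41^2.778
ln(A_new/A_old) = ln 0.41 / 0.36 = -0.8916 / 0.36 = -2.4767
A_new/A_old = e^-2.4767 ≈ 0.08402
Fraction that can be lost = 1 − 0.08402 = 0.916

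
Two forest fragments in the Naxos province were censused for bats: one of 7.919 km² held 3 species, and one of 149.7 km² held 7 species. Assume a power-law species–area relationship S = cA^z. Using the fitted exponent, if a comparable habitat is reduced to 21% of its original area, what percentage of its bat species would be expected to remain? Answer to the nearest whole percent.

64%

z = ln(7/3) / ln(149.7/7.919) = 0.8473 / 2.9394 = 0.2883
S_new/S_old = (A_new/A_old)^z = 0.21^0.2883 = exp(0.2883 × -1.5606) = 0.6377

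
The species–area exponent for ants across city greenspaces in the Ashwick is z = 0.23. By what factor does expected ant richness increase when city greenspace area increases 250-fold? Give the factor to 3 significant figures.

3.56

S₂/S₁ = (A₂/A₁)^z = 250^0.23
ln(S₂/S₁) = 0.23 × ln 250 = 0.23 × 5.5215 = 1.2699
S₂/S₁ = e^1.2699 ≈ 3.561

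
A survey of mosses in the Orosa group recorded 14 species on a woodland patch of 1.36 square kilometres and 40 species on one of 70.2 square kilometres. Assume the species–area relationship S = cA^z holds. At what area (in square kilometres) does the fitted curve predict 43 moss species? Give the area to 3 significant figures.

z = ln(40/14) / ln(70.2/1.36) = 1.0498 / 3.9439 = 0.2662
c = 14 / 1.36^0.2662 = 14 / 1.085 = 12.9
A = (43/12.9)^(1/0.2662) ⇒ ln A = ln(3.333)/0.2662 = 4.5230
A = e^4.5230 ≈ 92.11 square kilometres

92.1 square kilometres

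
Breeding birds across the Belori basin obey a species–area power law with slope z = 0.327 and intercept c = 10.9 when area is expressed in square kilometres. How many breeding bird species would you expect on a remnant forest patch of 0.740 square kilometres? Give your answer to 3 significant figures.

S = 10.9 × 0.74^0.327 = 10.9 × 0.9062 ≈ 9.878

9.88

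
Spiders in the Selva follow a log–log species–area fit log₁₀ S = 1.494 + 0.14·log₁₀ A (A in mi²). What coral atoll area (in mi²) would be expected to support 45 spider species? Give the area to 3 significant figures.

45 = 31.19 × A^0.14  ⇒  A^0.14 = 45/31.19 = 1.443
ln A = ln(1.443) / 0.14 = 0.3666 / 0.14 = 2.6186
A = e^2.6186 ≈ 13.72 mi²

13.7 mi²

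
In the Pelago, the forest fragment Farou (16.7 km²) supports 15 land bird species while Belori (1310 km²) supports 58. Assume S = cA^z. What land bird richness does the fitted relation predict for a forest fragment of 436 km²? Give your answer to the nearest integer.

z = ln(58/15) / ln(1310/16.7) = 1.3524 / 4.3624 = 0.3100
c = 15 / 16.7^0.3100 = 15 / 2.394 = 6.267
S₃ = 6.267 × 436^0.3100 = 6.267 × 6.581 ≈ 41.24

41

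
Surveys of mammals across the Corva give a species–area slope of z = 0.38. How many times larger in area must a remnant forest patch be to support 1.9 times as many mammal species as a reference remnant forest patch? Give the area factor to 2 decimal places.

(A₂/A₁)^0.38 = 1.9, so A₂/A₁ = 1.9^(1/0.38) = 1.9^2.632
ln(A₂/A₁) = ln 1.9 / 0.38 = 0.6419 / 0.38 = 1.6891
A₂/A₁ = e^1.6891 ≈ 5.415

5.41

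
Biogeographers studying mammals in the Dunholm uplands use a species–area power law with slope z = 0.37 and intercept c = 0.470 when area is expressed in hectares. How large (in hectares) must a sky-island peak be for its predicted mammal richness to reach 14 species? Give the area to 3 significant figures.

9640 hectares

14 = 0.47 × A^0.37  ⇒  A^0.37 = 14/0.47 = 29.79
ln A = ln(29.79) / 0.37 = 3.3941 / 0.37 = 9.1732
A = e^9.1732 ≈ 9635 hectares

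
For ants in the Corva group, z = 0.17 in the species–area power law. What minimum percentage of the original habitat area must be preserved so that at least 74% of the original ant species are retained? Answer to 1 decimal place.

Need (A_new/A_old)^0.17 = 0.74, so A_new/A_old = 0.74^(1/0.17) = 0.74^5.882
ln(A_new/A_old) = ln 0.74 / 0.17 = -0.3011 / 0.17 = -1.7712
A_new/A_old = e^-1.7712 ≈ 0.1701

17.0%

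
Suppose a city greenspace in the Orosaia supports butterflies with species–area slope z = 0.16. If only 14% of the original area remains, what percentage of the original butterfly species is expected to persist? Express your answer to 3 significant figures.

73.0%

S_new/S_old = (A_new/A_old)^z = 0.14^0.16
= exp(0.16 × ln 0.14) = exp(0.16 × -1.9661) = exp(-0.3146) ≈ 0.7301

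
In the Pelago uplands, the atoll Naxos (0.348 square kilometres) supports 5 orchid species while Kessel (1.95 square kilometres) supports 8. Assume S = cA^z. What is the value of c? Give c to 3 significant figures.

6.67

z = ln(S₂/S₁) / ln(A₂/A₁) = ln(8/5) / ln(1.95/0.348) = 0.4700 / 1.7234 = 0.2727
c = S₁ / A₁^z = 5 / 0.348^0.2727 = 5 / 0.7499 = 6.668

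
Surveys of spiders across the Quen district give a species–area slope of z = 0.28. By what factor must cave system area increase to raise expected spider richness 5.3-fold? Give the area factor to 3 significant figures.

(A₂/A₁)^0.28 = 5.3, so A₂/A₁ = 5.3^(1/0.28) = 5.3^3.571
ln(A₂/A₁) = ln 5.3 / 0.28 = 1.6677 / 0.28 = 5.9561
A₂/A₁ = e^5.9561 ≈ 386.1

386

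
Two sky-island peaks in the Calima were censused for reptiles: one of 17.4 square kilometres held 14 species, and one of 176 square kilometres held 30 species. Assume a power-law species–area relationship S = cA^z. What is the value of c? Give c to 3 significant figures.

z = ln(S₂/S₁) / ln(A₂/A₁) = ln(30/14) / ln(176/17.4) = 0.7621 / 2.3140 = 0.3294
c = S₁ / A₁^z = 14 / 17.4^0.3294 = 14 / 2.562 = 5.464

5.46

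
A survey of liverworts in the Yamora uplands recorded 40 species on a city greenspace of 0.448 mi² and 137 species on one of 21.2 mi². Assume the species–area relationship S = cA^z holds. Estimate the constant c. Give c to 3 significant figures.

z = ln(S₂/S₁) / ln(A₂/A₁) = ln(137/40) / ln(21.2/0.448) = 1.2311 / 3.8570 = 0.3192
c = S₁ / A₁^z = 40 / 0.448^0.3192 = 40 / 0.7739 = 51.69

51.7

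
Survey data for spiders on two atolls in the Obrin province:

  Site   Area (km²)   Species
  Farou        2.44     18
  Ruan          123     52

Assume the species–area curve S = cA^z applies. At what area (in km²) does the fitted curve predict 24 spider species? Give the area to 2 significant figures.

7.1 km²

z = ln(52/18) / ln(123/2.44) = 1.0609 / 3.9202 = 0.2706
c = 18 / 2.44^0.2706 = 18 / 1.273 = 14.14
A = (24/14.14)^(1/0.2706) ⇒ ln A = ln(1.697)/0.2706 = 1.9551
A = e^1.9551 ≈ 7.064 km²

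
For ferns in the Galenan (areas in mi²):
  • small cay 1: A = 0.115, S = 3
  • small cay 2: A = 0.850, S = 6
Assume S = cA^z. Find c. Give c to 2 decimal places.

z = ln(S₂/S₁) / ln(A₂/A₁) = ln(6/3) / ln(0.85/0.115) = 0.6931 / 2.0003 = 0.3465
c = S₁ / A₁^z = 3 / 0.115^0.3465 = 3 / 0.4726 = 6.348

6.35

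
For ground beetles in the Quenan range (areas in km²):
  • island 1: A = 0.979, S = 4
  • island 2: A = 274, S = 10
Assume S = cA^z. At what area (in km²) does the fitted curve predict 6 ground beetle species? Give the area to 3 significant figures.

z = ln(10/4) / ln(274/0.979) = 0.9163 / 5.6344 = 0.1626
c = 4 / 0.979^0.1626 = 4 / 0.9966 = 4.014
A = (6/4.014)^(1/0.1626) ⇒ ln A = ln(1.495)/0.1626 = 2.4720
A = e^2.4720 ≈ 11.85 km²

11.8 km²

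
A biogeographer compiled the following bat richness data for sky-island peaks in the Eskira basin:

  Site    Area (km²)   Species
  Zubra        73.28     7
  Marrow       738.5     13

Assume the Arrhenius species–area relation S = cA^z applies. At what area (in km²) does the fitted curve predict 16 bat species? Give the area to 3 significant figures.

1600 km²

z = ln(13/7) / ln(738.5/73.28) = 0.6190 / 2.3103 = 0.2679
c = 7 / 73.28^0.2679 = 7 / 3.16 = 2.215
A = (16/2.215)^(1/0.2679) ⇒ ln A = ln(7.223)/0.2679 = 7.3796
A = e^7.3796 ≈ 1603 km²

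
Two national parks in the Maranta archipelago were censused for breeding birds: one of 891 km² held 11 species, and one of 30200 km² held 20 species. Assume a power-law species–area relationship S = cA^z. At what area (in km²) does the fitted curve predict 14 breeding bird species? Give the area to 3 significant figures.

3690 km²

z = ln(20/11) / ln(30200/891) = 0.5978 / 3.5233 = 0.1697
c = 11 / 891^0.1697 = 11 / 3.166 = 3.474
A = (14/3.474)^(1/0.1697) ⇒ ln A = ln(4.03)/0.1697 = 8.2136
A = e^8.2136 ≈ 3691 km²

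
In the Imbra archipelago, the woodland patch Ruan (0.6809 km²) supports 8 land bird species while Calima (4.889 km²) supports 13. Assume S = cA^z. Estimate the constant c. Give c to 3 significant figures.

z = ln(S₂/S₁) / ln(A₂/A₁) = ln(13/8) / ln(4.889/0.6809) = 0.4855 / 1.9713 = 0.2463
c = S₁ / A₁^z = 8 / 0.6809^0.2463 = 8 / 0.9097 = 8.794

8.79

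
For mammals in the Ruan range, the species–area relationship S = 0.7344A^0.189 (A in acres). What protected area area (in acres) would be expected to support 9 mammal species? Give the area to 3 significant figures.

9 = 0.7344 × A^0.189  ⇒  A^0.189 = 9/0.7344 = 12.25
ln A = ln(12.25) / 0.189 = 2.5059 / 0.189 = 13.2589
A = e^13.2589 ≈ 573130 acres

573000 acres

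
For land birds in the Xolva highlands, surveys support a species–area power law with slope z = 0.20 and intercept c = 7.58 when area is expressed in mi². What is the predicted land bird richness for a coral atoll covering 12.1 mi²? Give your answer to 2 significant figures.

S = 7.58 × 12.1^0.2
ln S = ln 7.58 + 0.2 × ln 12.1 = 2.0255 + 0.2 × 2.4932 = 2.5242
S = e^2.5242 ≈ 12.48

12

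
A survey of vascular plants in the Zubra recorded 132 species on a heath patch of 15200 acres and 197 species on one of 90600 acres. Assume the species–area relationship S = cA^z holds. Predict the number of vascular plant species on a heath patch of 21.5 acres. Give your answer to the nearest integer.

30

z = ln(197/132) / ln(90600/15200) = 0.4004 / 1.7852 = 0.2243
c = 132 / 15200^0.2243 = 132 / 8.669 = 15.23
S₃ = 15.23 × 21.5^0.2243 = 15.23 × 1.99 ≈ 30.3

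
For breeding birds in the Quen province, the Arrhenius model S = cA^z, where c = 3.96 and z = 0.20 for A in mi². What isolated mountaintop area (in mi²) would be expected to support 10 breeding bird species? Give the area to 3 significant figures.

10 = 3.96 × A^0.2  ⇒  A^0.2 = 10/3.96 = 2.525
ln A = ln(2.525) / 0.2 = 0.9263 / 0.2 = 4.6317
A = e^4.6317 ≈ 102.7 mi²

103 mi²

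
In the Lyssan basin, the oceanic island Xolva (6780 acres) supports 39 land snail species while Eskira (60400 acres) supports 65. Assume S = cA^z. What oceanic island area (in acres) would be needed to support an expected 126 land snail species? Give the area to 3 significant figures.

z = ln(65/39) / ln(60400/6780) = 0.5108 / 2.1870 = 0.2336
c = 39 / 6780^0.2336 = 39 / 7.85 = 4.968
A = (126/4.968)^(1/0.2336) ⇒ ln A = ln(25.36)/0.2336 = 13.8425
A = e^13.8425 ≈ 1027390 acres

1030000 acres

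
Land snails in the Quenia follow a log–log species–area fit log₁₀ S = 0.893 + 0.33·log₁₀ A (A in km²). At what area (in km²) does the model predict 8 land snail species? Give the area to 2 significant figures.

8 = 7.816 × A^0.33  ⇒  A^0.33 = 8/7.816 = 1.024
ln A = ln(1.024) / 0.33 = 0.0232 / 0.33 = 0.0704
A = e^0.0704 ≈ 1.073 km²

1.1 km²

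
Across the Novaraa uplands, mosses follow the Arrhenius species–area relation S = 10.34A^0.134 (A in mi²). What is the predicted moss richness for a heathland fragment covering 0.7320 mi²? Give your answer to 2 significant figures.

S = 10.34 × 0.732^0.134 = 10.34 × 0.9591 ≈ 9.917

9.9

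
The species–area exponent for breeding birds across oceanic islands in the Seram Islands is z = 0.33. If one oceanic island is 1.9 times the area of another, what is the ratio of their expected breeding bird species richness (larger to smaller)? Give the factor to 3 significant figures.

1.24

S₂/S₁ = (A₂/A₁)^z = 1.9^0.33
ln(S₂/S₁) = 0.33 × ln 1.9 = 0.33 × 0.6419 = 0.2118
S₂/S₁ = e^0.2118 ≈ 1.236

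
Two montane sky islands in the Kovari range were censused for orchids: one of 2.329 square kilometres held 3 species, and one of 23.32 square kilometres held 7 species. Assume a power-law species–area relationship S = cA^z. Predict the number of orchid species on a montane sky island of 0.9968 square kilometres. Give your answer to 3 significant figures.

z = ln(7/3) / ln(23.32/2.329) = 0.8473 / 2.3039 = 0.3678
c = 3 / 2.329^0.3678 = 3 / 1.365 = 2.198
S₃ = 2.198 × 0.9968^0.3678 = 2.198 × 0.9988 ≈ 2.196

2.20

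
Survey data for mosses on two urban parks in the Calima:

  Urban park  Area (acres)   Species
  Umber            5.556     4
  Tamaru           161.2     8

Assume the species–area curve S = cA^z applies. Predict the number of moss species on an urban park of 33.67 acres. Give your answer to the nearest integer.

z = ln(8/4) / ln(161.2/5.556) = 0.6931 / 3.3678 = 0.2058
c = 4 / 5.556^0.2058 = 4 / 1.423 = 2.81
S₃ = 2.81 × 33.67^0.2058 = 2.81 × 2.062 ≈ 5.796

6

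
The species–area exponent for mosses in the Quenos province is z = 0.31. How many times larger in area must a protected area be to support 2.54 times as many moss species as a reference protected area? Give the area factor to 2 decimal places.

20.23

(A₂/A₁)^0.31 = 2.54, so A₂/A₁ = 2.54^(1/0.31) = 2.54^3.226
ln(A₂/A₁) = ln 2.54 / 0.31 = 0.9322 / 0.31 = 3.0070
A₂/A₁ = e^3.0070 ≈ 20.23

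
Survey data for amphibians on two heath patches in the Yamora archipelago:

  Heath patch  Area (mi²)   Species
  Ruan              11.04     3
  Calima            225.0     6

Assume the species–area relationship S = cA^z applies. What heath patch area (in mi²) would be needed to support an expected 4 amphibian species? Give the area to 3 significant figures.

z = ln(6/3) / ln(225/11.04) = 0.6931 / 3.0146 = 0.2299
c = 3 / 11.04^0.2299 = 3 / 1.737 = 1.727
A = (4/1.727)^(1/0.2299) ⇒ ln A = ln(2.316)/0.2299 = 3.6527
A = e^3.6527 ≈ 38.58 mi²

38.6 mi²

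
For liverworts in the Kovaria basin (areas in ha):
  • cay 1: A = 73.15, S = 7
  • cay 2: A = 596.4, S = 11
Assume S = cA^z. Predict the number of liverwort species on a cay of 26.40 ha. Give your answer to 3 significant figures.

5.62

z = ln(11/7) / ln(596.4/73.15) = 0.4520 / 2.0984 = 0.2154
c = 7 / 73.15^0.2154 = 7 / 2.521 = 2.777
S₃ = 2.777 × 26.4^0.2154 = 2.777 × 2.024 ≈ 5.62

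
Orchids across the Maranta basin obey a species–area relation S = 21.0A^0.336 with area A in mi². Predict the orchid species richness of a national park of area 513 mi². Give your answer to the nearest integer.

S = 21 × 513^0.336
ln S = ln 21 + 0.336 × ln 513 = 3.0445 + 0.336 × 6.2403 = 5.1413
S = e^5.1413 ≈ 170.9

171 species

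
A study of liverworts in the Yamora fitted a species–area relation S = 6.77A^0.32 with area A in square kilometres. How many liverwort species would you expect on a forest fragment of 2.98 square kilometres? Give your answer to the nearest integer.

10

S = 6.77 × 2.98^0.32
ln S = ln 6.77 + 0.32 × ln 2.98 = 1.9125 + 0.32 × 1.0919 = 2.2619
S = e^2.2619 ≈ 9.601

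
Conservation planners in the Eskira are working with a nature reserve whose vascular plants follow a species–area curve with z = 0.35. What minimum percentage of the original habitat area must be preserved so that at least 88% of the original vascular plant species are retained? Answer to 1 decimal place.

69.4%

Need (A_new/A_old)^0.35 = 0.88, so A_new/A_old = 0.88^(1/0.35) = 0.88^2.857
ln(A_new/A_old) = ln 0.88 / 0.35 = -0.1278 / 0.35 = -0.3652
A_new/A_old = e^-0.3652 ≈ 0.694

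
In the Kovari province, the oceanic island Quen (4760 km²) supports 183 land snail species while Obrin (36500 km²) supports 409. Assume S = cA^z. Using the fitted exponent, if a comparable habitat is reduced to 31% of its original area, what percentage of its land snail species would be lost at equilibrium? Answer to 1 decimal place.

37.0%

z = ln(409/183) / ln(36500/4760) = 0.8042 / 2.0371 = 0.3948
S_new/S_old = (A_new/A_old)^z = 0.31^0.3948 = exp(0.3948 × -1.1712) = 0.6298
Fraction lost = 1 − 0.6298 = 0.3702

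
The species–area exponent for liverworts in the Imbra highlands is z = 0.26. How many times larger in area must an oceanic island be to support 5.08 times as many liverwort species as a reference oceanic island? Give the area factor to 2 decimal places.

518.63

(A₂/A₁)^0.26 = 5.08, so A₂/A₁ = 5.08^(1/0.26) = 5.08^3.846
ln(A₂/A₁) = ln 5.08 / 0.26 = 1.6253 / 0.26 = 6.2512
A₂/A₁ = e^6.2512 ≈ 518.6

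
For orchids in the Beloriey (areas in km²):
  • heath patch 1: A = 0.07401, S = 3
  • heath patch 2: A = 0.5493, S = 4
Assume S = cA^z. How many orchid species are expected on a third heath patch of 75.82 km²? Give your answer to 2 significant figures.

z = ln(4/3) / ln(0.5493/0.07401) = 0.2877 / 2.0044 = 0.1435
c = 3 / 0.07401^0.1435 = 3 / 0.6882 = 4.359
S₃ = 4.359 × 75.82^0.1435 = 4.359 × 1.861 ≈ 8.113

8.1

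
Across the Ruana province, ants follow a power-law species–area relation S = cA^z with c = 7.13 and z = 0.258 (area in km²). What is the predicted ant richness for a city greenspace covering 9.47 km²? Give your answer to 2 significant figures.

13

S = 7.13 × 9.47^0.258
ln S = ln 7.13 + 0.258 × ln 9.47 = 1.9643 + 0.258 × 2.2481 = 2.5443
S = e^2.5443 ≈ 12.73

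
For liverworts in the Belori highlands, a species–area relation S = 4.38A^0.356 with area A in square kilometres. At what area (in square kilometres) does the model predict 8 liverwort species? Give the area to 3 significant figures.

8 = 4.38 × A^0.356  ⇒  A^0.356 = 8/4.38 = 1.826
ln A = ln(1.826) / 0.356 = 0.6024 / 0.356 = 1.6921
A = e^1.6921 ≈ 5.431 square kilometres

5.43 square kilometres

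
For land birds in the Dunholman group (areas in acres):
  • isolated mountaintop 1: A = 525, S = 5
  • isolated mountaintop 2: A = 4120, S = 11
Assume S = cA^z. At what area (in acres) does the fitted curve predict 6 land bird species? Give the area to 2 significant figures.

z = ln(11/5) / ln(4120/525) = 0.7885 / 2.0602 = 0.3827
c = 5 / 525^0.3827 = 5 / 10.99 = 0.4549
A = (6/0.4549)^(1/0.3827) ⇒ ln A = ln(13.19)/0.3827 = 6.7398
A = e^6.7398 ≈ 845.4 acres

850 acres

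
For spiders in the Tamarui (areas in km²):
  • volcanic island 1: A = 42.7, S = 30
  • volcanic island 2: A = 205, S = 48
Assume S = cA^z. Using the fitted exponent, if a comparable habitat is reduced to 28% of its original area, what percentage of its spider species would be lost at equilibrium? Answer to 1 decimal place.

31.7%

z = ln(48/30) / ln(205/42.7) = 0.4700 / 1.5688 = 0.2996
S_new/S_old = (A_new/A_old)^z = 0.28^0.2996 = exp(0.2996 × -1.2730) = 0.6829
Fraction lost = 1 − 0.6829 = 0.3171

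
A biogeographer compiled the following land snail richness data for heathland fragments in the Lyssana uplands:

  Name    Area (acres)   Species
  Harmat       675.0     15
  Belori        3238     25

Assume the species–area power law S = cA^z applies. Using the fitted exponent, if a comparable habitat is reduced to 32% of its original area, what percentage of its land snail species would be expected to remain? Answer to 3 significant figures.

69.0%

z = ln(25/15) / ln(3238/675) = 0.5108 / 1.5680 = 0.3258
S_new/S_old = (A_new/A_old)^z = 0.32^0.3258 = exp(0.3258 × -1.1394) = 0.6899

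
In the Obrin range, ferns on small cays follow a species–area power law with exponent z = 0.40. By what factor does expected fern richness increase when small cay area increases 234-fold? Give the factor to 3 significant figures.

8.87

S₂/S₁ = (A₂/A₁)^z = 234^0.4
ln(S₂/S₁) = 0.4 × ln 234 = 0.4 × 5.4553 = 2.1821
S₂/S₁ = e^2.1821 ≈ 8.865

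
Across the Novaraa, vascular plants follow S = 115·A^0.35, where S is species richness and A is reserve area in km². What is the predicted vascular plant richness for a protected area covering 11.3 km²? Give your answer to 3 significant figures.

269

S = 115 × 11.3^0.35
ln S = ln 115 + 0.35 × ln 11.3 = 4.7449 + 0.35 × 2.4248 = 5.5936
S = e^5.5936 ≈ 268.7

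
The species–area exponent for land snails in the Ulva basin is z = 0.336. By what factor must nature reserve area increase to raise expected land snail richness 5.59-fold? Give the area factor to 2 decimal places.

(A₂/A₁)^0.336 = 5.59, so A₂/A₁ = 5.59^(1/0.336) = 5.59^2.976
ln(A₂/A₁) = ln 5.59 / 0.336 = 1.7210 / 0.336 = 5.1220
A₂/A₁ = e^5.1220 ≈ 167.7

167.66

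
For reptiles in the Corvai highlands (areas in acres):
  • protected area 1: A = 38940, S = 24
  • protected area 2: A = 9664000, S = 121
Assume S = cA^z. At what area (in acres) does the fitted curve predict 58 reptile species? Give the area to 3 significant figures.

788000 acres

z = ln(121/24) / ln(9664000/38940) = 1.6177 / 5.5141 = 0.2934
c = 24 / 38940^0.2934 = 24 / 22.22 = 1.08
A = (58/1.08)^(1/0.2934) ⇒ ln A = ln(53.7)/0.2934 = 13.5774
A = e^13.5774 ≈ 788153 acres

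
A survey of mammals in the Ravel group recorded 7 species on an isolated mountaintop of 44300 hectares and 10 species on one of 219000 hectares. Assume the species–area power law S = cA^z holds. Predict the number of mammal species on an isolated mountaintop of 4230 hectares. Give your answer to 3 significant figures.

4.14

z = ln(10/7) / ln(219000/44300) = 0.3567 / 1.5981 = 0.2232
c = 7 / 44300^0.2232 = 7 / 10.89 = 0.6428
S₃ = 0.6428 × 4230^0.2232 = 0.6428 × 6.447 ≈ 4.144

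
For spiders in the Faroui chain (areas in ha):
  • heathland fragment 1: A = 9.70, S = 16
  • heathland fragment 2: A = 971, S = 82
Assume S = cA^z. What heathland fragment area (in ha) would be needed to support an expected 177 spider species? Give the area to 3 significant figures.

z = ln(82/16) / ln(971/9.7) = 1.6341 / 4.6062 = 0.3548
c = 16 / 9.7^0.3548 = 16 / 2.239 = 7.146
A = (177/7.146)^(1/0.3548) ⇒ ln A = ln(24.77)/0.3548 = 9.0472
A = e^9.0472 ≈ 8494 ha

8490 ha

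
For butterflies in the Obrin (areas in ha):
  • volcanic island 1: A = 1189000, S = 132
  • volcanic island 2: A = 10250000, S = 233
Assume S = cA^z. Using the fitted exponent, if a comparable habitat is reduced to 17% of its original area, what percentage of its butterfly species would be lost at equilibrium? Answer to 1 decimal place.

z = ln(233/132) / ln(10250000/1189000) = 0.5682 / 2.1542 = 0.2638
S_new/S_old = (A_new/A_old)^z = 0.17^0.2638 = exp(0.2638 × -1.7720) = 0.6266
Fraction lost = 1 − 0.6266 = 0.3734

37.3%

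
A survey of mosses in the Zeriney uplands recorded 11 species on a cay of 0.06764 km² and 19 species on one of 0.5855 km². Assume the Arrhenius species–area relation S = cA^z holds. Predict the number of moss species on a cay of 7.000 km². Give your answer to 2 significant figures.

36

z = ln(19/11) / ln(0.5855/0.06764) = 0.5465 / 2.1583 = 0.2532
c = 11 / 0.06764^0.2532 = 11 / 0.5056 = 21.76
S₃ = 21.76 × 7^0.2532 = 21.76 × 1.637 ≈ 35.61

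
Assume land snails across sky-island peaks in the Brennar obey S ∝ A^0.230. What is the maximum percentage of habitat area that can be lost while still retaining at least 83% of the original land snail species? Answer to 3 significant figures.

Need (A_new/A_old)^0.23 = 0.83, so A_new/A_old = 0.83^(1/0.23) = 0.83^4.348
ln(A_new/A_old) = ln 0.83 / 0.23 = -0.1863 / 0.23 = -0.8101
A_new/A_old = e^-0.8101 ≈ 0.4448
Fraction that can be lost = 1 − 0.4448 = 0.5552

55.5%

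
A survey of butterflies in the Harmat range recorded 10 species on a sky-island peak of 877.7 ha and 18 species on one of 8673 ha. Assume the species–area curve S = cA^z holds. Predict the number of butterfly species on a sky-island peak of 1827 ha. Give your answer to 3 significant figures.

12.1

z = ln(18/10) / ln(8673/877.7) = 0.5878 / 2.2907 = 0.2566
c = 10 / 877.7^0.2566 = 10 / 5.692 = 1.757
S₃ = 1.757 × 1827^0.2566 = 1.757 × 6.87 ≈ 12.07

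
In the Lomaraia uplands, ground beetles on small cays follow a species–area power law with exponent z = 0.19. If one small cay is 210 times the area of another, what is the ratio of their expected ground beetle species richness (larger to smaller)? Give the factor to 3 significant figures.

S₂/S₁ = (A₂/A₁)^z = 210^0.19
ln(S₂/S₁) = 0.19 × ln 210 = 0.19 × 5.3471 = 1.0160
S₂/S₁ = e^1.0160 ≈ 2.762

2.76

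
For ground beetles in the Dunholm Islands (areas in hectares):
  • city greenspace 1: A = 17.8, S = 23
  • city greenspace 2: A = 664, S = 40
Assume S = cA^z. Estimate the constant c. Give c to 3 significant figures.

z = ln(S₂/S₁) / ln(A₂/A₁) = ln(40/23) / ln(664/17.8) = 0.5534 / 3.6191 = 0.1529
c = S₁ / A₁^z = 23 / 17.8^0.1529 = 23 / 1.553 = 14.81

14.8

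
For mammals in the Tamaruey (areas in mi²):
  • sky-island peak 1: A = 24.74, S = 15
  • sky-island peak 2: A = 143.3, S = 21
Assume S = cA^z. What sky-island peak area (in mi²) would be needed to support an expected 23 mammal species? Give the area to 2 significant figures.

z = ln(21/15) / ln(143.3/24.74) = 0.3365 / 1.7565 = 0.1916
c = 15 / 24.74^0.1916 = 15 / 1.849 = 8.113
A = (23/8.113)^(1/0.1916) ⇒ ln A = ln(2.835)/0.1916 = 5.4398
A = e^5.4398 ≈ 230.4 mi²

230 mi²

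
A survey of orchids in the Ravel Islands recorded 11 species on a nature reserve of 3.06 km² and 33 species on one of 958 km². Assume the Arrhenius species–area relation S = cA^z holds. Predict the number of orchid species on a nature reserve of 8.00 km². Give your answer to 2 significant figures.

z = ln(33/11) / ln(958/3.06) = 1.0986 / 5.7464 = 0.1912
c = 11 / 3.06^0.1912 = 11 / 1.238 = 8.882
S₃ = 8.882 × 8^0.1912 = 8.882 × 1.488 ≈ 13.22

13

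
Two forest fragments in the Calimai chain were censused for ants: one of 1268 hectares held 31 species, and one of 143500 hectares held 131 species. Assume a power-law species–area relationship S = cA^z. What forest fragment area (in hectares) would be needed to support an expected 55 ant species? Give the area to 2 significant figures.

8300 hectares

z = ln(131/31) / ln(143500/1268) = 1.4412 / 4.7289 = 0.3048
c = 31 / 1268^0.3048 = 31 / 8.825 = 3.513
A = (55/3.513)^(1/0.3048) ⇒ ln A = ln(15.66)/0.3048 = 9.0265
A = e^9.0265 ≈ 8320 hectares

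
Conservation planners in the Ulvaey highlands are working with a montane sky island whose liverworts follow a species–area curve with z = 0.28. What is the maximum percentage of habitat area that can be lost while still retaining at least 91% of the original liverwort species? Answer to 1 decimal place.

28.6%

Need (A_new/A_old)^0.28 = 0.91, so A_new/A_old = 0.91^(1/0.28) = 0.91^3.571
ln(A_new/A_old) = ln 0.91 / 0.28 = -0.0943 / 0.28 = -0.3368
A_new/A_old = e^-0.3368 ≈ 0.714
Fraction that can be lost = 1 − 0.714 = 0.286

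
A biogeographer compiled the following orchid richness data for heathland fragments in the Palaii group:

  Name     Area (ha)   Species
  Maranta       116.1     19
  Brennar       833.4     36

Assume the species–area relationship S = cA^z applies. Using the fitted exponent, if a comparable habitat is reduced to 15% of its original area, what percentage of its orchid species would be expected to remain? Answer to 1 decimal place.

z = ln(36/19) / ln(833.4/116.1) = 0.6391 / 1.9711 = 0.3242
S_new/S_old = (A_new/A_old)^z = 0.15^0.3242 = exp(0.3242 × -1.8971) = 0.5406

54.1%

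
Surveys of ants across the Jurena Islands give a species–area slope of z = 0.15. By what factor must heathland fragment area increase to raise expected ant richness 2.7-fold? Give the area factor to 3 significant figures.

751

(A₂/A₁)^0.15 = 2.7, so A₂/A₁ = 2.7^(1/0.15) = 2.7^6.667
ln(A₂/A₁) = ln 2.7 / 0.15 = 0.9933 / 0.15 = 6.6217
A₂/A₁ = e^6.6217 ≈ 751.2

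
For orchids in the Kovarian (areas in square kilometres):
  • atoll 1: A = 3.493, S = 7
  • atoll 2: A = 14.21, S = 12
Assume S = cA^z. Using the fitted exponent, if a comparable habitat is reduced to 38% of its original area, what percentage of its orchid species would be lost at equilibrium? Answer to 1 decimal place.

z = ln(12/7) / ln(14.21/3.493) = 0.5390 / 1.4032 = 0.3841
S_new/S_old = (A_new/A_old)^z = 0.38^0.3841 = exp(0.3841 × -0.9676) = 0.6896
Fraction lost = 1 − 0.6896 = 0.3104

31.0%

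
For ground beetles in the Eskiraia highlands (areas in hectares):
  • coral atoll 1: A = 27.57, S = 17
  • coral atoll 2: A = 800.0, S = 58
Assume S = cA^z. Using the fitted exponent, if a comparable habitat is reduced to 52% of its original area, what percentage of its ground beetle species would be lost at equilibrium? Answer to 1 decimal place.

21.2%

z = ln(58/17) / ln(800/27.57) = 1.2272 / 3.3679 = 0.3644
S_new/S_old = (A_new/A_old)^z = 0.52^0.3644 = exp(0.3644 × -0.6539) = 0.788
Fraction lost = 1 − 0.788 = 0.212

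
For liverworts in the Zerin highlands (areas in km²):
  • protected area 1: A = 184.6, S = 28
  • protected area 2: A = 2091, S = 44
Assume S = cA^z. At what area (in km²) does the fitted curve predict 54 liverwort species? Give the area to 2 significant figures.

z = ln(44/28) / ln(2091/184.6) = 0.4520 / 2.4272 = 0.1862
c = 28 / 184.6^0.1862 = 28 / 2.642 = 10.6
A = (54/10.6)^(1/0.1862) ⇒ ln A = ln(5.096)/0.1862 = 8.7452
A = e^8.7452 ≈ 6280 km²

6300 km²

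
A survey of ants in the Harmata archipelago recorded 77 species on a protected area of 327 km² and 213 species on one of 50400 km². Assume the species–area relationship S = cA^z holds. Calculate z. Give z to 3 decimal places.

0.202

Taking logs: ln S = ln c + z ln A, so z = (ln S₂ − ln S₁)/(ln A₂ − ln A₁).
z = ln(213/77) / ln(50400/327) = ln(2.766) / ln(154.1) = 1.0175 / 5.0378 = 0.2020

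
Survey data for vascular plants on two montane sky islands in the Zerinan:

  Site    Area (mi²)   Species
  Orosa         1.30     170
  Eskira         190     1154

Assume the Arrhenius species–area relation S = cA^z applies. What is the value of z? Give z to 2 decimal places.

0.38

Taking logs: ln S = ln c + z ln A, so z = (ln S₂ − ln S₁)/(ln A₂ − ln A₁).
z = ln(1154/170) / ln(190/1.3) = ln(6.788) / ln(146.2) = 1.9152 / 4.9847 = 0.3842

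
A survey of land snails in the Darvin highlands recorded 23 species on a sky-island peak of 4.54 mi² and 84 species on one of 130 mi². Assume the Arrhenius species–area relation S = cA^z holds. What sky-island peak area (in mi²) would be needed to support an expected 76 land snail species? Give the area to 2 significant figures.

100 mi²

z = ln(84/23) / ln(130/4.54) = 1.2953 / 3.3546 = 0.3861
c = 23 / 4.54^0.3861 = 23 / 1.794 = 12.82
A = (76/12.82)^(1/0.3861) ⇒ ln A = ln(5.926)/0.3861 = 4.6083
A = e^4.6083 ≈ 100.3 mi²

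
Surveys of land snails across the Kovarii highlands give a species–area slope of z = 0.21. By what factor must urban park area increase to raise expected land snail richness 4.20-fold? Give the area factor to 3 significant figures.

(A₂/A₁)^0.21 = 4.2, so A₂/A₁ = 4.2^(1/0.21) = 4.2^4.762
ln(A₂/A₁) = ln 4.2 / 0.21 = 1.4351 / 0.21 = 6.8337
A₂/A₁ = e^6.8337 ≈ 928.7

929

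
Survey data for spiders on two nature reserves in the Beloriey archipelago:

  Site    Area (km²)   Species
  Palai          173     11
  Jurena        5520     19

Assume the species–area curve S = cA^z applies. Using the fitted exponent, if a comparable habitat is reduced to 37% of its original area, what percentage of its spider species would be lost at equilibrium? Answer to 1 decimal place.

14.5%

z = ln(19/11) / ln(5520/173) = 0.5465 / 3.4628 = 0.1578
S_new/S_old = (A_new/A_old)^z = 0.37^0.1578 = exp(0.1578 × -0.9943) = 0.8548
Fraction lost = 1 − 0.8548 = 0.1452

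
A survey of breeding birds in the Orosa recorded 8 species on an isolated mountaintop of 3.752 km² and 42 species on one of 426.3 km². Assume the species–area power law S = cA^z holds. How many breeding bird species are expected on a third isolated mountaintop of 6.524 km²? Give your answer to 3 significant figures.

z = ln(42/8) / ln(426.3/3.752) = 1.6582 / 4.7329 = 0.3504
c = 8 / 3.752^0.3504 = 8 / 1.589 = 5.034
S₃ = 5.034 × 6.524^0.3504 = 5.034 × 1.929 ≈ 9.711

9.71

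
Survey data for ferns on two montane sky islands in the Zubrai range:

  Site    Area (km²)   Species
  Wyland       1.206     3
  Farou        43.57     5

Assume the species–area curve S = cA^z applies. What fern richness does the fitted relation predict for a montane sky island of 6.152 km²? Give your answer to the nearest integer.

4

z = ln(5/3) / ln(43.57/1.206) = 0.5108 / 3.5871 = 0.1424
c = 3 / 1.206^0.1424 = 3 / 1.027 = 2.921
S₃ = 2.921 × 6.152^0.1424 = 2.921 × 1.295 ≈ 3.784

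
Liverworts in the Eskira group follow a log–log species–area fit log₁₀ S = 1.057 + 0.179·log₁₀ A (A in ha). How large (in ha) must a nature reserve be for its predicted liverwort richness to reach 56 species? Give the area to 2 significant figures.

56 = 11.4 × A^0.179  ⇒  A^0.179 = 56/11.4 = 4.911
ln A = ln(4.911) / 0.179 = 1.5915 / 0.179 = 8.8912
A = e^8.8912 ≈ 7268 ha

7300 ha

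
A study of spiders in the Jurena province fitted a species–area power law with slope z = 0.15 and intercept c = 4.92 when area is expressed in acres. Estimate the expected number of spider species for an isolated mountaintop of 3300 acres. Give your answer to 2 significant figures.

17

S = 4.92 × 3300^0.15 = 4.92 × 3.371 ≈ 16.59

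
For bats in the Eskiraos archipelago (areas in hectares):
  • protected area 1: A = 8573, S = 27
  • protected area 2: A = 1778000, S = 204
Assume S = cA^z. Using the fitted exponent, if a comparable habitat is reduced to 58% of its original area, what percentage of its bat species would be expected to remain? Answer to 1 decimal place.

z = ln(204/27) / ln(1778000/8573) = 2.0223 / 5.3346 = 0.3791
S_new/S_old = (A_new/A_old)^z = 0.58^0.3791 = exp(0.3791 × -0.5447) = 0.8134

81.3%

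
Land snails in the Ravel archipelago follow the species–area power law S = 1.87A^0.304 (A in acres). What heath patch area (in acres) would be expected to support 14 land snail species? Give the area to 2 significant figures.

750 acres

14 = 1.87 × A^0.304  ⇒  A^0.304 = 14/1.87 = 7.487
ln A = ln(7.487) / 0.304 = 2.0131 / 0.304 = 6.6221
A = e^6.6221 ≈ 751.5 acres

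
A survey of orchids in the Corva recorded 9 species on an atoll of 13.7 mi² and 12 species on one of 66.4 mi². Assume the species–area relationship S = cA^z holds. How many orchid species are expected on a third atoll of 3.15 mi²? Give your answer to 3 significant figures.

6.88

z = ln(12/9) / ln(66.4/13.7) = 0.2877 / 1.5783 = 0.1823
c = 9 / 13.7^0.1823 = 9 / 1.611 = 5.585
S₃ = 5.585 × 3.15^0.1823 = 5.585 × 1.233 ≈ 6.885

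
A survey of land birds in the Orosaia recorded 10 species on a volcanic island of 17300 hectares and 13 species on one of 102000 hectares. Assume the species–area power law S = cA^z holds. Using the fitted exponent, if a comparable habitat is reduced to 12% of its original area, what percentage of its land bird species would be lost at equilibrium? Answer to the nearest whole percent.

z = ln(13/10) / ln(102000/17300) = 0.2624 / 1.7743 = 0.1479
S_new/S_old = (A_new/A_old)^z = 0.12^0.1479 = exp(0.1479 × -2.1203) = 0.7309
Fraction lost = 1 − 0.7309 = 0.2691

27%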